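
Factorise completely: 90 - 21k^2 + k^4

(k^2 - 15)(k^2 - 6)

Substitute u = k^2 to get a quadratic in u, then factor.
k^2 - 6 is irreducible over ℤ (6 is not a perfect square).
k^2 - 15 is irreducible over ℤ (15 is not a perfect square).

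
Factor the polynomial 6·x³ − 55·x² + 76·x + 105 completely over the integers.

(6·x + 5)·(x − 3)·(x − 7)

Among the possible rational roots, x = 3 is a root, giving the factor (x − 3) and quotient 6·x² − 37·x − 35.
The remaining quadratic factors as (x − 7)(6·x + 5).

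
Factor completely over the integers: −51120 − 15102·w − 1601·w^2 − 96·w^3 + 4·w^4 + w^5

(w + 6)·(w + 8)·(w − 15)·(w^2 + 5·w + 71)

Among the possible rational roots, w = 15 is a root, so (w − 15) divides it; the quotient is w^4 + 19·w^3 + 189·w^2 + 1234·w + 3408.
Then w = −6 is a root, so (w + 6) is a factor; dividing leaves w^3 + 13·w^2 + 111·w + 568.
Continuing, w = −8 is a root, so (w + 8) is a factor; dividing leaves w^2 + 5·w + 71.
The quadratic w^2 + 5·w + 71 has discriminant −259 < 0 and is irreducible over ℤ.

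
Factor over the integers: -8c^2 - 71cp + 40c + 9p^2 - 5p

Group: -8c(c + 9p - 5) + p(c + 9p - 5); both groups contain (c + 9p - 5).

-(8c - p)(c + 9p - 5)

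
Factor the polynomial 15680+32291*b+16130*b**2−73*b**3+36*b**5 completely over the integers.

(6*b+5)*(6*b+7)*(b+7)*(b**2−9*b+64)

Testing divisors of the constant over divisors of the leading coefficient, b = −7/6 is a root, so (6*b+7) divides it; the quotient is 6*b**4−7*b**3−4*b**2+2693*b+2240.
Next, b = −5/6 is a root, so (6*b+5) divides it; the quotient is b**3−2*b**2+b+448.
Continuing, b = −7 is a root, so (b+7) divides it; the quotient is b**2−9*b+64.
The quadratic b**2−9*b+64 has discriminant −175 < 0 and is irreducible over ℤ.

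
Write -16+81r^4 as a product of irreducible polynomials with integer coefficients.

(3r+2)(3r-2)(9r^2+4)

(3r)⁴ − (2)⁴ = ((3r)² − (2)²)((3r)² + (2)²); the first factor splits again, the second (9r^2+4) is irreducible.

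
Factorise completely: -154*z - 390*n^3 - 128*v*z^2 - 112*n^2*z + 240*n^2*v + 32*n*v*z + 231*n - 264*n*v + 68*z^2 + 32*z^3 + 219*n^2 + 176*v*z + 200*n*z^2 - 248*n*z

Group: 10*n*(-39*n^2 + 24*n*v + 20*n*z - 21*n - 16*v*z + 4*z^2 + 14*z) + (8*z - 11)*(-39*n^2 + 24*n*v + 20*n*z - 21*n - 16*v*z + 4*z^2 + 14*z); both groups contain (-39*n^2 + 24*n*v + 20*n*z - 21*n - 16*v*z + 4*z^2 + 14*z), so (10*n + 8*z - 11) is a factor with cofactor -39*n^2 + 24*n*v + 20*n*z - 21*n - 16*v*z + 4*z^2 + 14*z.
The cofactor groups again: -39*n^2 + 24*n*v + 20*n*z - 21*n - 16*v*z + 4*z^2 + 14*z = -3*n*(13*n - 8*v + 2*z + 7) + 2*z*(13*n - 8*v + 2*z + 7); both groups contain (13*n - 8*v + 2*z + 7), giving -(3*n - 2*z)*(13*n - 8*v + 2*z + 7).

-(10*n + 8*z - 11)*(13*n - 8*v + 2*z + 7)*(3*n - 2*z)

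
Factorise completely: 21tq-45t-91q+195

Group as (21tq-45t) + (-91q+195) = 3t(7q-15) - 13(7q-15).
Both groups share the factor (7q-15).

(3t-13)(7q-15)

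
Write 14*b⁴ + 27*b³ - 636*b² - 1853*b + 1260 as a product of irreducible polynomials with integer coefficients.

Among the possible rational roots, b = 4/7 is a root, giving the factor (7*b - 4) and quotient 2*b³ + 5*b² - 88*b - 315.
Next, b = 7 is a root, so (b - 7) divides it; the quotient is 2*b² + 19*b + 45.
The remaining quadratic factors as (2*b + 9)(b + 5).

(2*b + 9)*(7*b - 4)*(b + 5)*(b - 7)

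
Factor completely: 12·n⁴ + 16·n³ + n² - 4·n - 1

Among the possible rational roots, n = -1/2 is a root, so (2·n + 1) divides it; the quotient is 6·n³ + 5·n² - 2·n - 1.
Then n = 1/2 is a root, so (2·n - 1) divides it; the quotient is 3·n² + 4·n + 1.
The remaining quadratic factors as (3·n + 1)(n + 1).

(2·n + 1)·(2·n - 1)·(3·n + 1)·(n + 1)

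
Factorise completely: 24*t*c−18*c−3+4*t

Group as (24*t*c+4*t) + (−18*c−3) = 4*t*(6*c+1) − 3*(6*c+1).
Both groups share the factor (6*c+1).

(4*t−3)*(6*c+1)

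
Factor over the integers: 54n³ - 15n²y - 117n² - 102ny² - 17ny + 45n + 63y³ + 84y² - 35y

Group: 2n(27n² - 48ny - 45n + 21y² + 35y) + (3y - 1)(27n² - 48ny - 45n + 21y² + 35y); both groups contain (27n² - 48ny - 45n + 21y² + 35y), so (2n + 3y - 1) is a factor with cofactor 27n² - 48ny - 45n + 21y² + 35y.
The cofactor groups again: 27n² - 48ny - 45n + 21y² + 35y = 9n(3n - 3y - 5) - 7y(3n - 3y - 5); both groups contain (3n - 3y - 5), giving (9n - 7y)(3n - 3y - 5).

(2n + 3y - 1)(3n - 3y - 5)(9n - 7y)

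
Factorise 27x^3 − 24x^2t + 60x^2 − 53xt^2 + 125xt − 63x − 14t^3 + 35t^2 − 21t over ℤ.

Group: 3x(9x^2 − 11xt + 20x − 14t^2 + 35t − 21) + t(9x^2 − 11xt + 20x − 14t^2 + 35t − 21); both groups contain (9x^2 − 11xt + 20x − 14t^2 + 35t − 21), so (3x + t) is a factor with cofactor 9x^2 − 11xt + 20x − 14t^2 + 35t − 21.
The cofactor groups again: 9x^2 − 11xt + 20x − 14t^2 + 35t − 21 = 9x(x − 2t + 3) + (7t − 7)(x − 2t + 3); both groups contain (x − 2t + 3), giving (9x + 7t − 7)(x − 2t + 3).

(x − 2t + 3)(9x + 7t − 7)(3x + t)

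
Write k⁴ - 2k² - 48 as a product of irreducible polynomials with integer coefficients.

(k² + 6)(k² - 8)

Substitute u = k² to get a quadratic in u, then factor.
k² - 8 is irreducible over ℤ (8 is not a perfect square).
k² + 6 is irreducible over ℤ (always positive, so no real roots).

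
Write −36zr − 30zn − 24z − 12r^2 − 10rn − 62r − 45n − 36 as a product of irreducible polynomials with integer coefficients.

−(6z + 2r + 9)(6r + 5n + 4)

Group: −6r(6z + 2r + 9) + (−5n − 4)(6z + 2r + 9); both groups contain (6z + 2r + 9).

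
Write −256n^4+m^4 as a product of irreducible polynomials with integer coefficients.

(m+4n)(m−4n)(m^2+16n^2)

Difference of squares twice: with A = m and B = 4n, A⁴ − B⁴ = (A² − B²)(A² + B²), and A² − B² factors again.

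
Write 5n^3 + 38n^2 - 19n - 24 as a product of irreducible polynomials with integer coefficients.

Among the possible rational roots, n = 1 is a root, so (n - 1) divides it; the quotient is 5n^2 + 43n + 24.
The remaining quadratic factors as (5n + 3)(n + 8).

(5n + 3)(n + 8)(n - 1)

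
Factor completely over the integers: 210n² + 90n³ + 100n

Pull out the common factor 10n, then factor the remaining trinomial.

10n(3n + 2)(3n + 5)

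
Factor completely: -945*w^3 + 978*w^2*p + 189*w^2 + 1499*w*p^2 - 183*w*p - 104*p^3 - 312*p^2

-(7*w - 13*p)*(15*w - p - 3)*(9*w + 8*p)

Group: 9*w*(-105*w^2 + 202*w*p + 21*w - 13*p^2 - 39*p) + 8*p*(-105*w^2 + 202*w*p + 21*w - 13*p^2 - 39*p); both groups contain (-105*w^2 + 202*w*p + 21*w - 13*p^2 - 39*p), so (9*w + 8*p) is a factor with cofactor -105*w^2 + 202*w*p + 21*w - 13*p^2 - 39*p.
The cofactor groups again: -105*w^2 + 202*w*p + 21*w - 13*p^2 - 39*p = -15*w*(7*w - 13*p) + (p + 3)*(7*w - 13*p); both groups contain (7*w - 13*p), giving -(15*w - p - 3)*(7*w - 13*p).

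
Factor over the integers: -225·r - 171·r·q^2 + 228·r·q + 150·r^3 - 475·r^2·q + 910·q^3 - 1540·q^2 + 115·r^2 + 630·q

(5·r - 14·q)·(3·r - 5·q + 5)·(10·r + 13·q - 9)

Group: 10·r·(15·r^2 - 67·r·q + 25·r + 70·q^2 - 70·q) + (13·q - 9)·(15·r^2 - 67·r·q + 25·r + 70·q^2 - 70·q); both groups contain (15·r^2 - 67·r·q + 25·r + 70·q^2 - 70·q), so (10·r + 13·q - 9) is a factor with cofactor 15·r^2 - 67·r·q + 25·r + 70·q^2 - 70·q.
The cofactor groups again: 15·r^2 - 67·r·q + 25·r + 70·q^2 - 70·q = 5·r·(3·r - 5·q + 5) - 14·q·(3·r - 5·q + 5); both groups contain (3·r - 5·q + 5), giving (5·r - 14·q)·(3·r - 5·q + 5).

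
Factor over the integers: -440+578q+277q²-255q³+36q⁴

Among the possible rational roots, q = 11/4 is a root, so (4q-11) divides it; the quotient is 9q³-39q²-38q+40.
Then q = 2/3 is a root, so (3q-2) divides it; the quotient is 3q²-11q-20.
The remaining quadratic factors as (q-5)(3q+4).

(3q+4)(3q-2)(4q-11)(q-5)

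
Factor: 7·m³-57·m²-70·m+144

(7·m-8)·(m+2)·(m-9)

By the rational root theorem, m = -2 is a root, so (m+2) divides it; the quotient is 7·m²-71·m+72.
The remaining quadratic factors as (7·m-8)(m-9).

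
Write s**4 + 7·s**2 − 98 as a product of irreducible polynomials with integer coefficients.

Substitute u = s**2 to get a quadratic in u, then factor.
s**2 − 7 is irreducible over ℤ (7 is not a perfect square).
s**2 + 14 is irreducible over ℤ (always positive, so no real roots).

(s**2 + 14)·(s**2 − 7)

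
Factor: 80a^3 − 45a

5a(4a + 3)(4a − 3)

Factor out 5a, leaving 16a^2 − 9, which is a difference of two squares.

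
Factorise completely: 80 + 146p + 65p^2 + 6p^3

Trying the rational-root candidates, p = −2 is a root, so (p + 2) is a factor; dividing leaves 6p^2 + 53p + 40.
The remaining quadratic factors as (6p + 5)(p + 8).

(6p + 5)(p + 2)(p + 8)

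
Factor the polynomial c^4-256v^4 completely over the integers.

Write as (c^2)² − (16v^2)², then factor c^2-16v^2 once more.

(c+4v)(c-4v)(c^2+16v^2)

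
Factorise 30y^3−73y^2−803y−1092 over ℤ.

Among the possible rational roots, y = 7 is a root, so (y−7) is a factor; dividing leaves 30y^2+137y+156.
The remaining quadratic factors as (5y+12)(6y+13).

(5y+12)(6y+13)(y−7)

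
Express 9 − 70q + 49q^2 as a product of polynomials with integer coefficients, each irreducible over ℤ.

(7q − 1)(7q − 9)

Need a pair with product 49·9 = 441 and sum −70: that's −63 and −7.
Split the middle term: 49q^2 − 63q − 7q + 9 = 7q(7q − 9) − (7q − 9).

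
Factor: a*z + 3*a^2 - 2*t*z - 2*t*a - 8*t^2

Group: -2*t*(4*t + 3*a + z) + a*(4*t + 3*a + z); both groups contain (4*t + 3*a + z).

-(2*t - a)*(4*t + 3*a + z)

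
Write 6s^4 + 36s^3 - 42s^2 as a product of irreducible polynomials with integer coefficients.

Pull out the common factor 6s^2, then factor the remaining trinomial.

6s^2(s + 7)(s - 1)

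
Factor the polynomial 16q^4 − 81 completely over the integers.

Write as (4q^2)² − (9)², then factor 4q^2 − 9 once more.

(2q + 3)(2q − 3)(4q^2 + 9)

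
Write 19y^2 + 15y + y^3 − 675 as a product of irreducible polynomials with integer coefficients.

(y + 15)(y + 9)(y − 5)

Trying the rational-root candidates, y = 5 is a root, so (y − 5) divides it; the quotient is y^2 + 24y + 135.
The remaining quadratic factors as (y + 15)(y + 9).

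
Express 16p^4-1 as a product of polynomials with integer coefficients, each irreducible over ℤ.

(2p+1)(2p-1)(4p^2+1)

Difference of squares twice: with A = 2p and B = 1, A⁴ − B⁴ = (A² − B²)(A² + B²), and A² − B² factors again.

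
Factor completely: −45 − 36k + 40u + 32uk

Group as (32uk + 40u) + (−36k − 45) = 8u(4k + 5) − 9(4k + 5).
Both groups share the factor (4k + 5).

(4k + 5)(8u − 9)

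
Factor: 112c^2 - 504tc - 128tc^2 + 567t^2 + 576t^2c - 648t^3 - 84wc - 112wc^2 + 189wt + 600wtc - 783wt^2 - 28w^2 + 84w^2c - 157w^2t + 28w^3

(4w + 9t - 4c)(w - 9t + 4c)(7w + 8t - 7)

Group: 7w(4w^2 - 27wt + 12wc - 81t^2 + 72tc - 16c^2) + (8t - 7)(4w^2 - 27wt + 12wc - 81t^2 + 72tc - 16c^2); both groups contain (4w^2 - 27wt + 12wc - 81t^2 + 72tc - 16c^2), so (7w + 8t - 7) is a factor with cofactor 4w^2 - 27wt + 12wc - 81t^2 + 72tc - 16c^2.
The cofactor groups again: 4w^2 - 27wt + 12wc - 81t^2 + 72tc - 16c^2 = w(4w + 9t - 4c) + (-9t + 4c)(4w + 9t - 4c); both groups contain (4w + 9t - 4c), giving (w - 9t + 4c)(4w + 9t - 4c).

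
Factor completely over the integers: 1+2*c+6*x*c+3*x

Group as (6*x*c+3*x) + (2*c+1) = 3*x*(2*c+1) + (2*c+1).
Both groups share the factor (2*c+1).

(2*c+1)*(3*x+1)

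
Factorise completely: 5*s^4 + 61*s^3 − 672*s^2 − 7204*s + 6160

Testing divisors of the constant over divisors of the leading coefficient, s = −10 is a root, so (s + 10) divides it; the quotient is 5*s^3 + 11*s^2 − 782*s + 616.
Continuing, s = 4/5 is a root, so (5*s − 4) divides it; the quotient is s^2 + 3*s − 154.
The remaining quadratic factors as (s − 11)(s + 14).

(5*s − 4)*(s + 10)*(s + 14)*(s − 11)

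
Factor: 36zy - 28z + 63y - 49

Group as (36zy - 28z) + (63y - 49) = 4z(9y - 7) + 7(9y - 7).
Both groups share the factor (9y - 7).

(4z + 7)(9y - 7)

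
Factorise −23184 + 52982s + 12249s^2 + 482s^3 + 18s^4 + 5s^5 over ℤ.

(5s − 2)(s + 7)(s + 8)(s^2 − 11s + 207)

Among the possible rational roots, s = 2/5 is a root, so (5s − 2) is a factor; dividing leaves s^4 + 4s^3 + 98s^2 + 2489s + 11592.
Next, s = −8 is a root, so (s + 8) divides it; the quotient is s^3 − 4s^2 + 130s + 1449.
Next, s = −7 is a root, giving the factor (s + 7) and quotient s^2 − 11s + 207.
The quadratic s^2 − 11s + 207 has discriminant −707 < 0 and is irreducible over ℤ.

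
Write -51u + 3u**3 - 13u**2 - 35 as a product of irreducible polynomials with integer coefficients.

Trying the rational-root candidates, u = -1 is a root, giving the factor (u + 1) and quotient 3u**2 - 16u - 35.
The remaining quadratic factors as (u - 7)(3u + 5).

(3u + 5)(u + 1)(u - 7)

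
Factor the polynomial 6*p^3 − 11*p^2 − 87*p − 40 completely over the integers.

(2*p + 1)*(3*p + 8)*(p − 5)

By the rational root theorem, p = −8/3 is a root, giving the factor (3*p + 8) and quotient 2*p^2 − 9*p − 5.
The remaining quadratic factors as (p − 5)(2*p + 1).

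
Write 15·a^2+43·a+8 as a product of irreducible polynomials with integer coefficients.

(3·a+8)·(5·a+1)

Need a pair with product 15·8 = 120 and sum 43: that's 40 and 3.
Split the middle term: 15·a^2+40·a + 3·a+8 = 5·a·(3·a+8) + (3·a+8).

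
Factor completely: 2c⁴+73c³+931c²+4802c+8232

Testing divisors of the constant over divisors of the leading coefficient, c = -7 is a root, giving the factor (c+7) and quotient 2c³+59c²+518c+1176.
Then c = -12 is a root, so (c+12) divides it; the quotient is 2c²+35c+98.
The remaining quadratic factors as (c+14)(2c+7).

(2c+7)(c+12)(c+14)(c+7)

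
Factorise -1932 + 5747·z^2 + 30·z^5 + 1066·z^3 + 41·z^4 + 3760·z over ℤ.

Trying the rational-root candidates, z = 1/3 is a root, so (3·z - 1) divides it; the quotient is 10·z^4 + 17·z^3 + 361·z^2 + 2036·z + 1932.
Then z = -6/5 is a root, so (5·z + 6) is a factor; dividing leaves 2·z^3 + z^2 + 71·z + 322.
Continuing, z = -7/2 is a root, so (2·z + 7) divides it; the quotient is z^2 - 3·z + 46.
The quadratic z^2 - 3·z + 46 has discriminant -175 < 0 and is irreducible over ℤ.

(2·z + 7)·(3·z - 1)·(5·z + 6)·(z^2 - 3·z + 46)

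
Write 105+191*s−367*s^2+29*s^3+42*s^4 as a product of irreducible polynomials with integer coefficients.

Testing divisors of the constant over divisors of the leading coefficient, s = 15/7 is a root, giving the factor (7*s−15) and quotient 6*s^3+17*s^2−16*s−7.
Next, s = −7/2 is a root, so (2*s+7) divides it; the quotient is 3*s^2−2*s−1.
The remaining quadratic factors as (s−1)(3*s+1).

(2*s+7)*(3*s+1)*(7*s−15)*(s−1)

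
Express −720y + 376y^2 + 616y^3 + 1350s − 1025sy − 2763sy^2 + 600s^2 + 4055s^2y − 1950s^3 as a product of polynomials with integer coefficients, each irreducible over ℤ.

−(10s − 7y − 10)(13s − 11y + 9)(15s − 8y)

Group: 10s(−195s^2 + 269sy − 135s − 88y^2 + 72y) + (−7y − 10)(−195s^2 + 269sy − 135s − 88y^2 + 72y); both groups contain (−195s^2 + 269sy − 135s − 88y^2 + 72y), so (10s − 7y − 10) is a factor with cofactor −195s^2 + 269sy − 135s − 88y^2 + 72y.
The cofactor groups again: −195s^2 + 269sy − 135s − 88y^2 + 72y = −13s(15s − 8y) + (11y − 9)(15s − 8y); both groups contain (15s − 8y), giving −(13s − 11y + 9)(15s − 8y).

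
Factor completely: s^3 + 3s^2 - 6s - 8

(s + 1)(s + 4)(s - 2)

By the rational root theorem, s = -4 is a root, so (s + 4) divides it; the quotient is s^2 - s - 2.
The remaining quadratic factors as (s + 1)(s - 2).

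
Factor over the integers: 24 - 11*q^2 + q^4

(q^2 - 3)*(q^2 - 8)

Substitute u = q^2 to get a quadratic in u, then factor.
q^2 - 8 is irreducible over ℤ (8 is not a perfect square).
q^2 - 3 is irreducible over ℤ (3 is not a perfect square).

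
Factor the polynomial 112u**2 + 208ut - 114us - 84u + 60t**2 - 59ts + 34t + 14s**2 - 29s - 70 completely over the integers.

Group: 8u(14u + 5t - 2s + 7) + (12t - 7s - 10)(14u + 5t - 2s + 7); both groups contain (14u + 5t - 2s + 7).

(14u + 5t - 2s + 7)(8u + 12t - 7s - 10)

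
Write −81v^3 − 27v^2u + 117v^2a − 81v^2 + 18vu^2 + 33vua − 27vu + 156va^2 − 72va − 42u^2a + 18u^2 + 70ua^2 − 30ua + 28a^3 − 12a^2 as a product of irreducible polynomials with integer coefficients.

Group: 3v(−27v^2 − 18vu + 57va − 27v + 42ua − 18u + 14a^2 − 6a) + (−u + 2a)(−27v^2 − 18vu + 57va − 27v + 42ua − 18u + 14a^2 − 6a); both groups contain (−27v^2 − 18vu + 57va − 27v + 42ua − 18u + 14a^2 − 6a), so (3v − u + 2a) is a factor with cofactor −27v^2 − 18vu + 57va − 27v + 42ua − 18u + 14a^2 − 6a.
The cofactor groups again: −27v^2 − 18vu + 57va − 27v + 42ua − 18u + 14a^2 − 6a = −3v(9v + 6u + 2a) + (7a − 3)(9v + 6u + 2a); both groups contain (9v + 6u + 2a), giving −(3v − 7a + 3)(9v + 6u + 2a).

−(3v − 7a + 3)(9v + 6u + 2a)(3v − u + 2a)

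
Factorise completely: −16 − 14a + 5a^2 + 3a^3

(3a + 8)(a + 1)(a − 2)

By the rational root theorem, a = −1 is a root, so (a + 1) is a factor; dividing leaves 3a^2 + 2a − 16.
The remaining quadratic factors as (a − 2)(3a + 8).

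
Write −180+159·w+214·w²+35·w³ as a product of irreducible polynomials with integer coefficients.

(5·w−3)·(7·w+12)·(w+5)

Testing divisors of the constant over divisors of the leading coefficient, w = −5 is a root, giving the factor (w+5) and quotient 35·w²+39·w−36.
The remaining quadratic factors as (5·w−3)(7·w+12).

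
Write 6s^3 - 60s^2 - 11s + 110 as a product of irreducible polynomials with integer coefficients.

Group as (6s^3 - 11s) + (-60s^2 + 110) = s(6s^2 - 11) - 10(6s^2 - 11).
Both groups share the factor (6s^2 - 11).

(s - 10)(6s^2 - 11)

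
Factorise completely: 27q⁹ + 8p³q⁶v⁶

Factor out q⁶ first: what remains is 8p³v⁶ + 27q³.
Recognize a sum of cubes with the parts 2pv² and 3q.

q⁶(2pv² + 3q)(4p²v⁴ - 6pqv² + 9q²)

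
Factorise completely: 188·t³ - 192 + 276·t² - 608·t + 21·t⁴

Testing divisors of the constant over divisors of the leading coefficient, t = -6 is a root, giving the factor (t + 6) and quotient 21·t³ + 62·t² - 96·t - 32.
Then t = 4/3 is a root, so (3·t - 4) is a factor; dividing leaves 7·t² + 30·t + 8.
The remaining quadratic factors as (t + 4)(7·t + 2).

(3·t - 4)·(7·t + 2)·(t + 4)·(t + 6)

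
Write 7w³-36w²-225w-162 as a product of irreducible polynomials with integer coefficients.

(7w+6)(w+3)(w-9)

Testing divisors of the constant over divisors of the leading coefficient, w = -6/7 is a root, so (7w+6) divides it; the quotient is w²-6w-27.
The remaining quadratic factors as (w+3)(w-9).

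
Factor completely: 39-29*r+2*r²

Need a pair with product 2·39 = 78 and sum -29: that's -3 and -26.
Split the middle term: 2*r²-3*r - 26*r+39 = r*(2*r-3) - 13*(2*r-3).

(2*r-3)*(r-13)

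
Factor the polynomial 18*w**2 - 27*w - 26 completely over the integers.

(3*w + 2)*(6*w - 13)

Need a pair with product 18·(-26) = -468 and sum -27: that's -39 and 12.
Split the middle term: 18*w**2 - 39*w + 12*w - 26 = 3*w*(6*w - 13) + 2*(6*w - 13).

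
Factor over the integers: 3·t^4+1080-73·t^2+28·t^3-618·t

By the rational root theorem, t = -6 is a root, so (t+6) is a factor; dividing leaves 3·t^3+10·t^2-133·t+180.
Continuing, t = 5/3 is a root, so (3·t-5) divides it; the quotient is t^2+5·t-36.
The remaining quadratic factors as (t-4)(t+9).

(3·t-5)·(t+6)·(t+9)·(t-4)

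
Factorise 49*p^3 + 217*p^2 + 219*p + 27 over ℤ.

(7*p + 1)*(7*p + 9)*(p + 3)

Testing divisors of the constant over divisors of the leading coefficient, p = -3 is a root, so (p + 3) is a factor; dividing leaves 49*p^2 + 70*p + 9.
The remaining quadratic factors as (7*p + 1)(7*p + 9).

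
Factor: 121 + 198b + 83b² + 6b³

(6b + 11)(b + 1)(b + 11)

Among the possible rational roots, b = −11/6 is a root, giving the factor (6b + 11) and quotient b² + 12b + 11.
The remaining quadratic factors as (b + 11)(b + 1).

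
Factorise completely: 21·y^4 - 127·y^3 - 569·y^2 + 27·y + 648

(3·y + 8)·(7·y + 9)·(y - 1)·(y - 9)

By the rational root theorem, y = 1 is a root, giving the factor (y - 1) and quotient 21·y^3 - 106·y^2 - 675·y - 648.
Continuing, y = -8/3 is a root, so (3·y + 8) divides it; the quotient is 7·y^2 - 54·y - 81.
The remaining quadratic factors as (y - 9)(7·y + 9).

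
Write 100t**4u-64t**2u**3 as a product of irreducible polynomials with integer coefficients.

4t**2u(5t+4u)(5t-4u)

Pull out the common factor 4t**2u; 25t**2-16u**2 is a difference of squares.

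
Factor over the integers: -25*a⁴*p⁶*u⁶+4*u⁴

Every term has a factor of u⁴; factoring it out leaves -25*a⁴*p⁶*u²+4.
Recognize a difference of squares with the parts 2 and 5*a²*p³*u.

-u⁴*(5*a²*p³*u+2)*(5*a²*p³*u-2)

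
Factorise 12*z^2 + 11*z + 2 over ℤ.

Need a pair with product 12·2 = 24 and sum 11: that's 8 and 3.
Split the middle term: 12*z^2 + 8*z + 3*z + 2 = 4*z*(3*z + 2) + (3*z + 2).

(3*z + 2)*(4*z + 1)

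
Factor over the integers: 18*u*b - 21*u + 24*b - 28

(3*u + 4)*(6*b - 7)

Group as (18*u*b - 21*u) + (24*b - 28) = 3*u*(6*b - 7) + 4*(6*b - 7).
Both groups share the factor (6*b - 7).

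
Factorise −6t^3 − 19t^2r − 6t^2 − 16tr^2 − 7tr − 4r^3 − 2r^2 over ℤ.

Group: 2t(−3t^2 − 8tr − 3t − 4r^2 − 2r) + r(−3t^2 − 8tr − 3t − 4r^2 − 2r); both groups contain (−3t^2 − 8tr − 3t − 4r^2 − 2r), so (2t + r) is a factor with cofactor −3t^2 − 8tr − 3t − 4r^2 − 2r.
The cofactor groups again: −3t^2 − 8tr − 3t − 4r^2 − 2r = −t(3t + 2r) + (−2r − 1)(3t + 2r); both groups contain (3t + 2r), giving −(t + 2r + 1)(3t + 2r).

−(3t + 2r)(t + 2r + 1)(2t + r)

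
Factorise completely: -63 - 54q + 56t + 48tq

(6q + 7)(8t - 9)

Group as (48tq + 56t) + (-54q - 63) = 8t(6q + 7) - 9(6q + 7).
Both groups share the factor (6q + 7).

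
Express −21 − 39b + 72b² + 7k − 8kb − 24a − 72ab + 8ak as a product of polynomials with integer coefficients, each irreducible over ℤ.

(k − 9b − 3)(8a − 8b + 7)

Group: 8a(k − 9b − 3) + (−8b + 7)(k − 9b − 3); both groups contain (k − 9b − 3).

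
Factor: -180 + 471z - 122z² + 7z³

By the rational root theorem, z = 5 is a root, so (z - 5) is a factor; dividing leaves 7z² - 87z + 36.
The remaining quadratic factors as (7z - 3)(z - 12).

(7z - 3)(z - 12)(z - 5)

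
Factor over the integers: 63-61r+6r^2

(6r-7)(r-9)

Need a pair with product 6·63 = 378 and sum -61: that's -54 and -7.
Split the middle term: 6r^2-54r - 7r+63 = 6r(r-9) - 7(r-9).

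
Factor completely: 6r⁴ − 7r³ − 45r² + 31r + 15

(2r + 5)(3r + 1)(r − 1)(r − 3)

By the rational root theorem, r = −5/2 is a root, so (2r + 5) is a factor; dividing leaves 3r³ − 11r² + 5r + 3.
Next, r = −1/3 is a root, so (3r + 1) divides it; the quotient is r² − 4r + 3.
The remaining quadratic factors as (r − 3)(r − 1).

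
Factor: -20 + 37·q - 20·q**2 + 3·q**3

(3·q - 5)·(q - 1)·(q - 4)

Among the possible rational roots, q = 1 is a root, so (q - 1) divides it; the quotient is 3·q**2 - 17·q + 20.
The remaining quadratic factors as (3·q - 5)(q - 4).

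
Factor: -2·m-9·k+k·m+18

Group as (k·m-9·k) + (-2·m+18) = k·(m-9) - 2·(m-9).
Both groups share the factor (m-9).

(k-2)·(m-9)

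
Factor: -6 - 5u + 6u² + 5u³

(5u + 6)(u + 1)(u - 1)

By the rational root theorem, u = -1 is a root, so (u + 1) is a factor; dividing leaves 5u² + u - 6.
The remaining quadratic factors as (u - 1)(5u + 6).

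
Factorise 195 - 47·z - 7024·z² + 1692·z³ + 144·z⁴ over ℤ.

(4·z - 13)·(6·z + 1)·(6·z - 1)·(z + 15)

By the rational root theorem, z = -1/6 is a root, so (6·z + 1) divides it; the quotient is 24·z³ + 278·z² - 1217·z + 195.
Continuing, z = -15 is a root, giving the factor (z + 15) and quotient 24·z² - 82·z + 13.
The remaining quadratic factors as (4·z - 13)(6·z - 1).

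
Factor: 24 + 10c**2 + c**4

Substitute u = c**2 to get a quadratic in u, then factor.
c**2 + 4 is irreducible over ℤ (sum of squares).
c**2 + 6 is irreducible over ℤ (always positive, so no real roots).

(c**2 + 4)(c**2 + 6)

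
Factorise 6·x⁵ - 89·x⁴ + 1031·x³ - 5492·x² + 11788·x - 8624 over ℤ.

Trying the rational-root candidates, x = 2 is a root, giving the factor (x - 2) and quotient 6·x⁴ - 77·x³ + 877·x² - 3738·x + 4312.
Then x = 4 is a root, giving the factor (x - 4) and quotient 6·x³ - 53·x² + 665·x - 1078.
Continuing, x = 11/6 is a root, so (6·x - 11) divides it; the quotient is x² - 7·x + 98.
The quadratic x² - 7·x + 98 has discriminant -343 < 0 and is irreducible over ℤ.

(6·x - 11)·(x - 2)·(x - 4)·(x² - 7·x + 98)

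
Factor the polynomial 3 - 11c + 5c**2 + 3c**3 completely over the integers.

(3c - 1)(c + 3)(c - 1)

Testing divisors of the constant over divisors of the leading coefficient, c = 1/3 is a root, giving the factor (3c - 1) and quotient c**2 + 2c - 3.
The remaining quadratic factors as (c + 3)(c - 1).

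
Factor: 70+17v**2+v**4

(v**2+10)(v**2+7)

Substitute u = v**2 to get a quadratic in u, then factor.
v**2+7 is irreducible over ℤ (always positive, so no real roots).
v**2+10 is irreducible over ℤ (always positive, so no real roots).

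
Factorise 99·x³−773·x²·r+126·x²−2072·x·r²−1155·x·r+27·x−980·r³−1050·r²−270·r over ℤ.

(x−10·r)·(9·x+14·r+9)·(11·x+7·r+3)

Group: x·(99·x²+217·x·r+126·x+98·r²+105·r+27) − 10·r·(99·x²+217·x·r+126·x+98·r²+105·r+27); both groups contain (99·x²+217·x·r+126·x+98·r²+105·r+27), so (x−10·r) is a factor with cofactor 99·x²+217·x·r+126·x+98·r²+105·r+27.
The cofactor groups again: 99·x²+217·x·r+126·x+98·r²+105·r+27 = 11·x·(9·x+14·r+9) + (7·r+3)·(9·x+14·r+9); both groups contain (9·x+14·r+9), giving (11·x+7·r+3)·(9·x+14·r+9).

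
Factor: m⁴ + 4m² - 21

(m² + 7)(m² - 3)

Substitute u = m² to get a quadratic in u, then factor.
m² + 7 is irreducible over ℤ (always positive, so no real roots).
m² - 3 is irreducible over ℤ (3 is not a perfect square).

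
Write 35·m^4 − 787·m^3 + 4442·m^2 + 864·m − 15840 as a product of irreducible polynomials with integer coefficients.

By the rational root theorem, m = −12/7 is a root, so (7·m + 12) is a factor; dividing leaves 5·m^3 − 121·m^2 + 842·m − 1320.
Continuing, m = 11/5 is a root, giving the factor (5·m − 11) and quotient m^2 − 22·m + 120.
The remaining quadratic factors as (m − 10)(m − 12).

(5·m − 11)·(7·m + 12)·(m − 10)·(m − 12)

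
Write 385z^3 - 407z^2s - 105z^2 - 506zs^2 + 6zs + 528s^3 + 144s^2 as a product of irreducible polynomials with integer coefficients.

(11z - 11s - 3)(5z - 6s)(7z + 8s)

Group: 5z(77z^2 + 11zs - 21z - 88s^2 - 24s) - 6s(77z^2 + 11zs - 21z - 88s^2 - 24s); both groups contain (77z^2 + 11zs - 21z - 88s^2 - 24s), so (5z - 6s) is a factor with cofactor 77z^2 + 11zs - 21z - 88s^2 - 24s.
The cofactor groups again: 77z^2 + 11zs - 21z - 88s^2 - 24s = 7z(11z - 11s - 3) + 8s(11z - 11s - 3); both groups contain (11z - 11s - 3), giving (7z + 8s)(11z - 11s - 3).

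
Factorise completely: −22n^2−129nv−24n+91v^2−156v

−(11n−7v+12)(2n+13v)

Group: −11n(2n+13v) + (7v−12)(2n+13v); both groups contain (2n+13v).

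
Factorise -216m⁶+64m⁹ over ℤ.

Every term has a factor of 8m⁶; factoring it out leaves 8m³-27.
Recognize a difference of cubes with the parts 2m and 3.

8m⁶(2m-3)(4m²+6m+9)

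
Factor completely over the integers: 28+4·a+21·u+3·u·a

Group as (3·u·a+21·u) + (4·a+28) = 3·u·(a+7) + 4·(a+7).
Both groups share the factor (a+7).

(3·u+4)·(a+7)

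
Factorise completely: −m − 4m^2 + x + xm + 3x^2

(x − m)(3x + 4m + 1)

Group: x(3x + 4m + 1) − m(3x + 4m + 1); both groups contain (3x + 4m + 1).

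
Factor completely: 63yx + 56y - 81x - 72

(7y - 9)(9x + 8)

Group as (63yx + 56y) + (-81x - 72) = 7y(9x + 8) - 9(9x + 8).
Both groups share the factor (9x + 8).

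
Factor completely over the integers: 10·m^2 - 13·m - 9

(2·m + 1)·(5·m - 9)

Need a pair with product 10·(-9) = -90 and sum -13: that's 5 and -18.
Split the middle term: 10·m^2 + 5·m - 18·m - 9 = 5·m·(2·m + 1) - 9·(2·m + 1).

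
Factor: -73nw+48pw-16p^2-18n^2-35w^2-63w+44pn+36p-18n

-(4p-2n-7w)(4p-9n-5w-9)

Group: -4p(4p-9n-5w-9) + (2n+7w)(4p-9n-5w-9); both groups contain (4p-9n-5w-9).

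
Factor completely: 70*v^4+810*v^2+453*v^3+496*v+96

(2*v+3)*(5*v+2)*(7*v+4)*(v+4)

Trying the rational-root candidates, v = -4 is a root, giving the factor (v+4) and quotient 70*v^3+173*v^2+118*v+24.
Continuing, v = -3/2 is a root, so (2*v+3) is a factor; dividing leaves 35*v^2+34*v+8.
The remaining quadratic factors as (5*v+2)(7*v+4).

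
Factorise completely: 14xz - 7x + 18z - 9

Group as (14xz - 7x) + (18z - 9) = 7x(2z - 1) + 9(2z - 1).
Both groups share the factor (2z - 1).

(2z - 1)(7x + 9)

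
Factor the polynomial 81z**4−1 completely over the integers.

(3z+1)(3z−1)(9z**2+1)

(3z)⁴ − (1)⁴ = ((3z)² − (1)²)((3z)² + (1)²); the first factor splits again, the second (9z**2+1) is irreducible.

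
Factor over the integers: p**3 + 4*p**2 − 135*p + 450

(p + 15)*(p − 5)*(p − 6)

Testing divisors of the constant over divisors of the leading coefficient, p = −15 is a root, so (p + 15) is a factor; dividing leaves p**2 − 11*p + 30.
The remaining quadratic factors as (p − 5)(p − 6).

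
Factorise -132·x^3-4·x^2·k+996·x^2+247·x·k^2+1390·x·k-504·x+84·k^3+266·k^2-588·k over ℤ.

-(2·x-3·k-14)·(11·x+4·k-6)·(6·x+7·k)

Group: 6·x·(-22·x^2+25·x·k+166·x+12·k^2+38·k-84) + 7·k·(-22·x^2+25·x·k+166·x+12·k^2+38·k-84); both groups contain (-22·x^2+25·x·k+166·x+12·k^2+38·k-84), so (6·x+7·k) is a factor with cofactor -22·x^2+25·x·k+166·x+12·k^2+38·k-84.
The cofactor groups again: -22·x^2+25·x·k+166·x+12·k^2+38·k-84 = -11·x·(2·x-3·k-14) + (-4·k+6)·(2·x-3·k-14); both groups contain (2·x-3·k-14), giving -(11·x+4·k-6)·(2·x-3·k-14).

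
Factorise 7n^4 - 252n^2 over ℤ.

7n^2(n + 6)(n - 6)

Every term has a factor of 7n^2. Then n^2 - 36 = (n)² − (6)².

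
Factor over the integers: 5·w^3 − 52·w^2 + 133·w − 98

(5·w − 7)·(w − 2)·(w − 7)

By the rational root theorem, w = 7/5 is a root, so (5·w − 7) is a factor; dividing leaves w^2 − 9·w + 14.
The remaining quadratic factors as (w − 7)(w − 2).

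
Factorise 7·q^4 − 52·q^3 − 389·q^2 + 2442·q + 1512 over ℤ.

(7·q + 4)·(q + 7)·(q − 6)·(q − 9)

Among the possible rational roots, q = 9 is a root, giving the factor (q − 9) and quotient 7·q^3 + 11·q^2 − 290·q − 168.
Next, q = −4/7 is a root, so (7·q + 4) is a factor; dividing leaves q^2 + q − 42.
The remaining quadratic factors as (q + 7)(q − 6).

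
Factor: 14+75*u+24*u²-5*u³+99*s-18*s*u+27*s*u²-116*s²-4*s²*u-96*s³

Group: 8*s*(-12*s²+7*s*u-13*s-u²+5*u+14) + (5*u+1)*(-12*s²+7*s*u-13*s-u²+5*u+14); both groups contain (-12*s²+7*s*u-13*s-u²+5*u+14), so (8*s+5*u+1) is a factor with cofactor -12*s²+7*s*u-13*s-u²+5*u+14.
The cofactor groups again: -12*s²+7*s*u-13*s-u²+5*u+14 = -3*s*(4*s-u+7) + (u+2)*(4*s-u+7); both groups contain (4*s-u+7), giving -(3*s-u-2)*(4*s-u+7).

-(3*s-u-2)*(4*s-u+7)*(8*s+5*u+1)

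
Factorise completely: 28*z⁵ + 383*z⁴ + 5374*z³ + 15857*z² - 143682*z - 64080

(4*z - 15)*(7*z + 3)*(z + 8)*(z² + 9*z + 178)

Testing divisors of the constant over divisors of the leading coefficient, z = -3/7 is a root, giving the factor (7*z + 3) and quotient 4*z⁴ + 53*z³ + 745*z² + 1946*z - 21360.
Continuing, z = -8 is a root, so (z + 8) divides it; the quotient is 4*z³ + 21*z² + 577*z - 2670.
Continuing, z = 15/4 is a root, giving the factor (4*z - 15) and quotient z² + 9*z + 178.
The quadratic z² + 9*z + 178 has discriminant -631 < 0 and is irreducible over ℤ.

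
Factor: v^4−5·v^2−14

(v^2+2)·(v^2−7)

Substitute u = v^2 to get a quadratic in u, then factor.
v^2−7 is irreducible over ℤ (7 is not a perfect square).
v^2+2 is irreducible over ℤ (always positive, so no real roots).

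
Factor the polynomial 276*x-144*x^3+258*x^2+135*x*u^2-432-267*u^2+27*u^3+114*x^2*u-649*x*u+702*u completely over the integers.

-(6*x-9*u+8)*(8*x+3*u-9)*(3*x+u-6)

Group: 8*x*(-18*x^2+21*x*u+12*x+9*u^2-62*u+48) + (3*u-9)*(-18*x^2+21*x*u+12*x+9*u^2-62*u+48); both groups contain (-18*x^2+21*x*u+12*x+9*u^2-62*u+48), so (8*x+3*u-9) is a factor with cofactor -18*x^2+21*x*u+12*x+9*u^2-62*u+48.
The cofactor groups again: -18*x^2+21*x*u+12*x+9*u^2-62*u+48 = -3*x*(6*x-9*u+8) + (-u+6)*(6*x-9*u+8); both groups contain (6*x-9*u+8), giving -(3*x+u-6)*(6*x-9*u+8).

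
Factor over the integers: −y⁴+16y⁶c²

Pull out the common factor y⁴, leaving 16y²c²−1.
Recognize a difference of squares with the parts 4yc and 1.

y⁴(4yc+1)(4yc−1)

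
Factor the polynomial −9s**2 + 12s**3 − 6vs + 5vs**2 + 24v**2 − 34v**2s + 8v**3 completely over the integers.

(4v − 3s)(v − 4s + 3)(2v + s)

Group: 4v(2v**2 − 7vs + 6v − 4s**2 + 3s) − 3s(2v**2 − 7vs + 6v − 4s**2 + 3s); both groups contain (2v**2 − 7vs + 6v − 4s**2 + 3s), so (4v − 3s) is a factor with cofactor 2v**2 − 7vs + 6v − 4s**2 + 3s.
The cofactor groups again: 2v**2 − 7vs + 6v − 4s**2 + 3s = 2v(v − 4s + 3) + s(v − 4s + 3); both groups contain (v − 4s + 3), giving (2v + s)(v − 4s + 3).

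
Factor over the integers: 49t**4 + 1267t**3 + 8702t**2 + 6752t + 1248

(7t + 2)(7t + 4)(t + 12)(t + 13)

By the rational root theorem, t = −2/7 is a root, giving the factor (7t + 2) and quotient 7t**3 + 179t**2 + 1192t + 624.
Continuing, t = −13 is a root, so (t + 13) divides it; the quotient is 7t**2 + 88t + 48.
The remaining quadratic factors as (7t + 4)(t + 12).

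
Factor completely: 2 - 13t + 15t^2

Need a pair with product 15·2 = 30 and sum -13: that's -10 and -3.
Split the middle term: 15t^2 - 10t - 3t + 2 = 5t(3t - 2) - (3t - 2).

(3t - 2)(5t - 1)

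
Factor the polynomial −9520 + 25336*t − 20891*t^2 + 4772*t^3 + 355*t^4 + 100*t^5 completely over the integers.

Testing divisors of the constant over divisors of the leading coefficient, t = 4/5 is a root, giving the factor (5*t − 4) and quotient 20*t^4 + 87*t^3 + 1024*t^2 − 3359*t + 2380.
Next, t = 7/5 is a root, giving the factor (5*t − 7) and quotient 4*t^3 + 23*t^2 + 237*t − 340.
Then t = 5/4 is a root, so (4*t − 5) is a factor; dividing leaves t^2 + 7*t + 68.
The quadratic t^2 + 7*t + 68 has discriminant −223 < 0 and is irreducible over ℤ.

(4*t − 5)*(5*t − 4)*(5*t − 7)*(t^2 + 7*t + 68)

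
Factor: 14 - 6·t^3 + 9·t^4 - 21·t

Group as (9·t^4 - 21·t) + (-6·t^3 + 14) = 3·t·(3·t^3 - 7) - 2·(3·t^3 - 7).
Both groups share the factor (3·t^3 - 7).

(3·t - 2)·(3·t^3 - 7)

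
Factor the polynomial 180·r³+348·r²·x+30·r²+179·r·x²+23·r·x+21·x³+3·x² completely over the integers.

Group: 6·r·(30·r²+53·r·x+5·r+21·x²+3·x) + x·(30·r²+53·r·x+5·r+21·x²+3·x); both groups contain (30·r²+53·r·x+5·r+21·x²+3·x), so (6·r+x) is a factor with cofactor 30·r²+53·r·x+5·r+21·x²+3·x.
The cofactor groups again: 30·r²+53·r·x+5·r+21·x²+3·x = 5·r·(6·r+7·x+1) + 3·x·(6·r+7·x+1); both groups contain (6·r+7·x+1), giving (5·r+3·x)·(6·r+7·x+1).

(5·r+3·x)·(6·r+7·x+1)·(6·r+x)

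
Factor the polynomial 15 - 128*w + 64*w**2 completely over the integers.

(8*w - 1)*(8*w - 15)

Need a pair with product 64·15 = 960 and sum -128: that's -120 and -8.
Split the middle term: 64*w**2 - 120*w - 8*w + 15 = 8*w*(8*w - 15) - (8*w - 15).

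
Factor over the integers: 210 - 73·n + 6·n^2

Need a pair with product 6·210 = 1260 and sum -73: that's -45 and -28.
Split the middle term: 6·n^2 - 45·n - 28·n + 210 = 3·n·(2·n - 15) - 14·(2·n - 15).

(2·n - 15)·(3·n - 14)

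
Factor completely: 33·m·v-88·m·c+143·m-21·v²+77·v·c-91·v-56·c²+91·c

Group: 3·v·(11·m-7·v+7·c) + (-8·c+13)·(11·m-7·v+7·c); both groups contain (11·m-7·v+7·c).

(3·v-8·c+13)·(11·m-7·v+7·c)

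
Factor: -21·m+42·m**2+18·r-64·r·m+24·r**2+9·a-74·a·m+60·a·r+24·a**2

Group: 8·a·(3·a+6·r-7·m) + (4·r-6·m+3)·(3·a+6·r-7·m); both groups contain (3·a+6·r-7·m).

(3·a+6·r-7·m)·(8·a+4·r-6·m+3)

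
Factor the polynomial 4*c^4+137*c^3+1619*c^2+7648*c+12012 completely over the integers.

(4*c+13)*(c+11)*(c+14)*(c+6)

By the rational root theorem, c = −14 is a root, so (c+14) is a factor; dividing leaves 4*c^3+81*c^2+485*c+858.
Continuing, c = −6 is a root, so (c+6) is a factor; dividing leaves 4*c^2+57*c+143.
The remaining quadratic factors as (c+11)(4*c+13).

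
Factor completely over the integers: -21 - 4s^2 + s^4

(s^2 + 3)(s^2 - 7)

Substitute u = s^2 to get a quadratic in u, then factor.
s^2 + 3 is irreducible over ℤ (always positive, so no real roots).
s^2 - 7 is irreducible over ℤ (7 is not a perfect square).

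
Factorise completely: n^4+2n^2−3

Substitute u = n^2 to get a quadratic in u, then factor.
n^2−1 is a difference of squares.
n^2+3 is irreducible over ℤ (always positive, so no real roots).

(n+1)(n−1)(n^2+3)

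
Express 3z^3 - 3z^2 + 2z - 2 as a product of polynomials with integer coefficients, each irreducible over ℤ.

Group as (3z^3 + 2z) + (-3z^2 - 2) = z(3z^2 + 2) - (3z^2 + 2).
Both groups share the factor (3z^2 + 2).

(z - 1)(3z^2 + 2)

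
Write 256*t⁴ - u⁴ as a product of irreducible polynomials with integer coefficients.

Write as (16*t²)² − (u²)², then factor 16*t² - u² once more.

(4*t + u)*(4*t - u)*(16*t² + u²)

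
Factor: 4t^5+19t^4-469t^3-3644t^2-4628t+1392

Among the possible rational roots, t = -2 is a root, so (t+2) is a factor; dividing leaves 4t^4+11t^3-491t^2-2662t+696.
Continuing, t = 1/4 is a root, giving the factor (4t-1) and quotient t^3+3t^2-122t-696.
Continuing, t = 12 is a root, so (t-12) divides it; the quotient is t^2+15t+58.
The quadratic t^2+15t+58 has discriminant -7 < 0 and is irreducible over ℤ.

(4t-1)(t+2)(t-12)(t^2+15t+58)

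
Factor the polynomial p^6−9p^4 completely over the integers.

Factor out p^4 first: what remains is p^2−9.
Recognize a difference of squares with the parts p and 3.

p^4(p+3)(p−3)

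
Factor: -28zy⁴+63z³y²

7y²z(3z-2y)(3z+2y)

Every term has a factor of 7zy². Then 9z²-4y² = (3z)² − (2y)².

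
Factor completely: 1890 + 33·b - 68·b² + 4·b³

(2·b + 9)·(2·b - 15)·(b - 14)

Testing divisors of the constant over divisors of the leading coefficient, b = -9/2 is a root, so (2·b + 9) is a factor; dividing leaves 2·b² - 43·b + 210.
The remaining quadratic factors as (2·b - 15)(b - 14).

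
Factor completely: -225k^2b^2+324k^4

9k^2(6k-5b)(6k+5b)

Pull out the common factor 9k^2; 36k^2-25b^2 is a difference of squares.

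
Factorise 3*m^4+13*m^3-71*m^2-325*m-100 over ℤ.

Testing divisors of the constant over divisors of the leading coefficient, m = -4 is a root, so (m+4) divides it; the quotient is 3*m^3+m^2-75*m-25.
Then m = -5 is a root, so (m+5) is a factor; dividing leaves 3*m^2-14*m-5.
The remaining quadratic factors as (3*m+1)(m-5).

(3*m+1)*(m+4)*(m+5)*(m-5)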